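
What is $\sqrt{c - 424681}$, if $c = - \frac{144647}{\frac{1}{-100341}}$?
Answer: $\sqrt{14513599946} \approx 1.2047 \cdot 10^{5}$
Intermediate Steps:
$c = 14514024627$ ($c = - \frac{144647}{- \frac{1}{100341}} = \left(-144647\right) \left(-100341\right) = 14514024627$)
$\sqrt{c - 424681} = \sqrt{14514024627 - 424681} = \sqrt{14513599946}$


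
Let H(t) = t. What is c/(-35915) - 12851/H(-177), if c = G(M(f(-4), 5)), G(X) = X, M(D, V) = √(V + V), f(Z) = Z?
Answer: 12851/177 - √10/35915 ≈ 72.604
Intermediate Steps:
M(D, V) = √2*√V (M(D, V) = √(2*V) = √2*√V)
c = √10 (c = √2*√5 = √10 ≈ 3.1623)
c/(-35915) - 12851/H(-177) = √10/(-35915) - 12851/(-177) = √10*(-1/35915) - 12851*(-1/177) = -√10/35915 + 12851/177 = 12851/177 - √10/35915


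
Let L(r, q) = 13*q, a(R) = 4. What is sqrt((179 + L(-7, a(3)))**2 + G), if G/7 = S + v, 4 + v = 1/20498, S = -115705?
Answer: I*sqrt(317899952018922)/20498 ≈ 869.83*I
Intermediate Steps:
v = -81991/20498 (v = -4 + 1/20498 = -81991/20498 ≈ -4.0000)
G = -16602621567/20498 (G = 7*(-115705 - 81991/20498) = 7*(-2371803081/20498) = -16602621567/20498 ≈ -8.0996e+5)
sqrt((179 + L(-7, a(3)))**2 + G) = sqrt((179 + 13*4)**2 - 16602621567/20498) = sqrt((179 + 52)**2 - 16602621567/20498) = sqrt(231**2 - 16602621567/20498) = sqrt(53361 - 16602621567/20498) = sqrt(-15508827789/20498) = I*sqrt(317899952018922)/20498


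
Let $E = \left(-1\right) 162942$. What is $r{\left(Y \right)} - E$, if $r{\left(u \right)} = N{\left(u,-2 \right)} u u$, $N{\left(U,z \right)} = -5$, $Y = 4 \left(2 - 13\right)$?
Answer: $153262$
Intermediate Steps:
$Y = -44$ ($Y = 4 \left(-11\right) = -44$)
$r{\left(u \right)} = - 5 u^{2}$ ($r{\left(u \right)} = - 5 u u = - 5 u^{2}$)
$E = -162942$
$r{\left(Y \right)} - E = - 5 \left(-44\right)^{2} - -162942 = \left(-5\right) 1936 + 162942 = -9680 + 162942 = 153262$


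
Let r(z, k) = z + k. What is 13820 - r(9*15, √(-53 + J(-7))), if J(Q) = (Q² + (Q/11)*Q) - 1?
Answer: 13685 - I*√66/11 ≈ 13685.0 - 0.73855*I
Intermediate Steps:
J(Q) = -1 + 12*Q²/11 (J(Q) = (Q² + (Q*(1/11))*Q) - 1 = (Q² + (Q/11)*Q) - 1 = (Q² + Q²/11) - 1 = 12*Q²/11 - 1 = -1 + 12*Q²/11)
r(z, k) = k + z
13820 - r(9*15, √(-53 + J(-7))) = 13820 - (√(-53 + (-1 + (12/11)*(-7)²)) + 9*15) = 13820 - (√(-53 + (-1 + (12/11)*49)) + 135) = 13820 - (√(-53 + (-1 + 588/11)) + 135) = 13820 - (√(-53 + 577/11) + 135) = 13820 - (√(-6/11) + 135) = 13820 - (I*√66/11 + 135) = 13820 - (135 + I*√66/11) = 13820 + (-135 - I*√66/11) = 13685 - I*√66/11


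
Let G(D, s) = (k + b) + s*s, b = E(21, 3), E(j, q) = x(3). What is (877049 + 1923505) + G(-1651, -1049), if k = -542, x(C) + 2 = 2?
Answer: 3900413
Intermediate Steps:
x(C) = 0 (x(C) = -2 + 2 = 0)
E(j, q) = 0
b = 0
G(D, s) = -542 + s² (G(D, s) = (-542 + 0) + s*s = -542 + s²)
(877049 + 1923505) + G(-1651, -1049) = (877049 + 1923505) + (-542 + (-1049)²) = 2800554 + (-542 + 1100401) = 2800554 + 1099859 = 3900413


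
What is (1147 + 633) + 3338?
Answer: 5118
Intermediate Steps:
(1147 + 633) + 3338 = 1780 + 3338 = 5118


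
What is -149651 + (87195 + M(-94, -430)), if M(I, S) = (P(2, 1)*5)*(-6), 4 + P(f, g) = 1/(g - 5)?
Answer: -124657/2 ≈ -62329.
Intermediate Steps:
P(f, g) = -4 + 1/(-5 + g) (P(f, g) = -4 + 1/(g - 5) = -4 + 1/(-5 + g))
M(I, S) = 255/2 (M(I, S) = (((21 - 4*1)/(-5 + 1))*5)*(-6) = (((21 - 4)/(-4))*5)*(-6) = (-1/4*17*5)*(-6) = -17/4*5*(-6) = -85/4*(-6) = 255/2)
-149651 + (87195 + M(-94, -430)) = -149651 + (87195 + 255/2) = -149651 + 174645/2 = -124657/2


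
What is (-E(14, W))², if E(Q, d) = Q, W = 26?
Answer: 196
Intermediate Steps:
(-E(14, W))² = (-1*14)² = (-14)² = 196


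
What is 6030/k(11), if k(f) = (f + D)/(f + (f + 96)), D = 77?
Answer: 177885/22 ≈ 8085.7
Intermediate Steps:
k(f) = (77 + f)/(96 + 2*f) (k(f) = (f + 77)/(f + (f + 96)) = (77 + f)/(f + (96 + f)) = (77 + f)/(96 + 2*f))
6030/k(11) = 6030/(((77 + 11)/(2*(48 + 11)))) = 6030/(((½)*88/59)) = 6030/(((½)*(1/59)*88)) = 6030/(44/59) = 6030*(59/44) = 177885/22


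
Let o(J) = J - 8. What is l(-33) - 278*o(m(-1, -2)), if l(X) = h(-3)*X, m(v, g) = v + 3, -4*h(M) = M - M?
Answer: 1668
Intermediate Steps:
h(M) = 0 (h(M) = -(M - M)/4 = -¼*0 = 0)
m(v, g) = 3 + v
o(J) = -8 + J
l(X) = 0 (l(X) = 0*X = 0)
l(-33) - 278*o(m(-1, -2)) = 0 - 278*(-8 + (3 - 1)) = 0 - 278*(-8 + 2) = 0 - 278*(-6) = 0 + 1668 = 1668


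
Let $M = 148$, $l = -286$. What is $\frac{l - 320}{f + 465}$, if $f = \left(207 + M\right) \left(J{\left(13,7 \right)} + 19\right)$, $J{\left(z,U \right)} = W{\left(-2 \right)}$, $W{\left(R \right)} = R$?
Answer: $- \frac{303}{3250} \approx -0.093231$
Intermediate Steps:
$J{\left(z,U \right)} = -2$
$f = 6035$ ($f = \left(207 + 148\right) \left(-2 + 19\right) = 355 \cdot 17 = 6035$)
$\frac{l - 320}{f + 465} = \frac{-286 - 320}{6035 + 465} = - \frac{606}{6500} = \left(-606\right) \frac{1}{6500} = - \frac{303}{3250}$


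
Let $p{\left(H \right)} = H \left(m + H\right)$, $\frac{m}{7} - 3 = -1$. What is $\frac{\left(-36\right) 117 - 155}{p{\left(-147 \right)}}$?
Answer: $- \frac{4367}{19551} \approx -0.22336$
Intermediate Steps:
$m = 14$ ($m = 21 + 7 \left(-1\right) = 21 - 7 = 14$)
$p{\left(H \right)} = H \left(14 + H\right)$
$\frac{\left(-36\right) 117 - 155}{p{\left(-147 \right)}} = \frac{\left(-36\right) 117 - 155}{\left(-147\right) \left(14 - 147\right)} = \frac{-4212 - 155}{\left(-147\right) \left(-133\right)} = - \frac{4367}{19551}$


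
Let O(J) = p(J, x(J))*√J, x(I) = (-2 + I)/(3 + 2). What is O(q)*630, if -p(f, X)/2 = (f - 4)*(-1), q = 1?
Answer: -3780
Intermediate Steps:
x(I) = -⅖ + I/5 (x(I) = (-2 + I)/5 = (-2 + I)*(⅕) = -⅖ + I/5)
p(f, X) = -8 + 2*f (p(f, X) = -2*(f - 4)*(-1) = -2*(-4 + f)*(-1) = -2*(4 - f) = -8 + 2*f)
O(J) = √J*(-8 + 2*J) (O(J) = (-8 + 2*J)*√J = √J*(-8 + 2*J))
O(q)*630 = (2*√1*(-4 + 1))*630 = (2*1*(-3))*630 = -6*630 = -3780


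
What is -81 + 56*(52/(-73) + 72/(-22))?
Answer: -244243/803 ≈ -304.16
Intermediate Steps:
-81 + 56*(52/(-73) + 72/(-22)) = -81 + 56*(52*(-1/73) + 72*(-1/22)) = -81 + 56*(-52/73 - 36/11) = -81 + 56*(-3200/803) = -81 - 179200/803 = -244243/803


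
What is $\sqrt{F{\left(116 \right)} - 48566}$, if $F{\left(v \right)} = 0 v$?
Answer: $i \sqrt{48566} \approx 220.38 i$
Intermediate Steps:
$F{\left(v \right)} = 0$
$\sqrt{F{\left(116 \right)} - 48566} = \sqrt{0 - 48566} = \sqrt{-48566} = i \sqrt{48566}$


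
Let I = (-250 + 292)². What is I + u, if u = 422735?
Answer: 424499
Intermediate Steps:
I = 1764 (I = 42² = 1764)
I + u = 1764 + 422735 = 424499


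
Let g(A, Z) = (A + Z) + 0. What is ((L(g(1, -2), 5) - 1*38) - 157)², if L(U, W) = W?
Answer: 36100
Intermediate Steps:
g(A, Z) = A + Z
((L(g(1, -2), 5) - 1*38) - 157)² = ((5 - 1*38) - 157)² = ((5 - 38) - 157)² = (-33 - 157)² = (-190)² = 36100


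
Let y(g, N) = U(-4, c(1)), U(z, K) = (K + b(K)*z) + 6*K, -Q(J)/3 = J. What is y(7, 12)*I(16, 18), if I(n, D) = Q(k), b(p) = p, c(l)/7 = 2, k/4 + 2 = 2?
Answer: 0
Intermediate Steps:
k = 0 (k = -8 + 4*2 = -8 + 8 = 0)
c(l) = 14 (c(l) = 7*2 = 14)
Q(J) = -3*J
I(n, D) = 0 (I(n, D) = -3*0 = 0)
U(z, K) = 7*K + K*z (U(z, K) = (K + K*z) + 6*K = 7*K + K*z)
y(g, N) = 42 (y(g, N) = 14*(7 - 4) = 14*3 = 42)
y(7, 12)*I(16, 18) = 42*0 = 0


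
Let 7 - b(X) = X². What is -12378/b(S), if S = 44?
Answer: 4126/643 ≈ 6.4168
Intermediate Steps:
b(X) = 7 - X²
-12378/b(S) = -12378/(7 - 1*44²) = -12378/(7 - 1*1936) = -12378/(7 - 1936) = -12378/(-1929) = -12378*(-1/1929) = 4126/643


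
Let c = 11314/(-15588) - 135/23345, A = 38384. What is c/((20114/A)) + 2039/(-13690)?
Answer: -3870552101375779/2505106408620690 ≈ -1.5451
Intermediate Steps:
c = -26622971/36390186 (c = 11314*(-1/15588) - 135*1/23345 = -5657/7794 - 27/4669 = -26622971/36390186 ≈ -0.73160)
c/((20114/A)) + 2039/(-13690) = -26622971/(36390186*(20114/38384)) + 2039/(-13690) = -26622971/(36390186*(20114*(1/38384))) + 2039*(-1/13690) = -26622971/(36390186*10057/19192) - 2039/13690 = -26622971/36390186*19192/10057 - 2039/13690 = -255474029716/182988050301 - 2039/13690 = -3870552101375779/2505106408620690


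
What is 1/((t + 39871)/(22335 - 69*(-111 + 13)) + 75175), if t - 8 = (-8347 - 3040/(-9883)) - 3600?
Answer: 95855217/7206007956307 ≈ 1.3302e-5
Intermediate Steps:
t = -117990097/9883 (t = 8 + ((-8347 - 3040/(-9883)) - 3600) = 8 + ((-8347 - 3040*(-1/9883)) - 3600) = 8 + ((-8347 + 3040/9883) - 3600) = 8 + (-82490361/9883 - 3600) = 8 - 118069161/9883 = -117990097/9883 ≈ -11939.)
1/((t + 39871)/(22335 - 69*(-111 + 13)) + 75175) = 1/((-117990097/9883 + 39871)/(22335 - 69*(-111 + 13)) + 75175) = 1/(276054996/(9883*(22335 - 69*(-98))) + 75175) = 1/(276054996/(9883*(22335 + 6762)) + 75175) = 1/((276054996/9883)/29097 + 75175) = 1/((276054996/9883)*(1/29097) + 75175) = 1/(92018332/95855217 + 75175) = 1/(7206007956307/95855217) = 95855217/7206007956307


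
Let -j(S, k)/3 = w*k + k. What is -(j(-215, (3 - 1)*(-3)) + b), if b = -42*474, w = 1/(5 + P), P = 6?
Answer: 218772/11 ≈ 19888.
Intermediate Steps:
w = 1/11 (w = 1/(5 + 6) = 1/11 ≈ 0.090909)
j(S, k) = -36*k/11 (j(S, k) = -3*(k/11 + k) = -36*k/11)
b = -19908
-(j(-215, (3 - 1)*(-3)) + b) = -(-36*(3 - 1)*(-3)/11 - 19908) = -(-72*(-3)/11 - 19908) = -(-36/11*(-6) - 19908) = -(216/11 - 19908) = -1*(-218772/11) = 218772/11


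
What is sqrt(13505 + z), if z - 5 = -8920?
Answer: 3*sqrt(510) ≈ 67.750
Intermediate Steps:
z = -8915 (z = 5 - 8920 = -8915)
sqrt(13505 + z) = sqrt(13505 - 8915) = sqrt(4590) = 3*sqrt(510)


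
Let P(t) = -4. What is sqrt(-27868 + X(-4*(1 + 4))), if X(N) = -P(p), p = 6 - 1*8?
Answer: 18*I*sqrt(86) ≈ 166.93*I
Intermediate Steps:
p = -2 (p = 6 - 8 = -2)
X(N) = 4 (X(N) = -1*(-4) = 4)
sqrt(-27868 + X(-4*(1 + 4))) = sqrt(-27868 + 4) = sqrt(-27864) = 18*I*sqrt(86)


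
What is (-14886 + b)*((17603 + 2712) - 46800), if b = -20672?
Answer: 941753630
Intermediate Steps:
(-14886 + b)*((17603 + 2712) - 46800) = (-14886 - 20672)*((17603 + 2712) - 46800) = -35558*(20315 - 46800) = -35558*(-26485) = 941753630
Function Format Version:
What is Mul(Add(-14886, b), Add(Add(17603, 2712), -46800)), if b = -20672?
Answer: 941753630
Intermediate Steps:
Mul(Add(-14886, b), Add(Add(17603, 2712), -46800)) = Mul(Add(-14886, -20672), Add(Add(17603, 2712), -46800)) = Mul(-35558, Add(20315, -46800)) = Mul(-35558, -26485) = 941753630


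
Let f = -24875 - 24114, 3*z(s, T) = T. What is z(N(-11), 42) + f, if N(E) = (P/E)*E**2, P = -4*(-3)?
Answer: -48975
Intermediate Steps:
P = 12
N(E) = 12*E (N(E) = (12/E)*E**2 = 12*E)
z(s, T) = T/3
f = -48989
z(N(-11), 42) + f = (1/3)*42 - 48989 = 14 - 48989 = -48975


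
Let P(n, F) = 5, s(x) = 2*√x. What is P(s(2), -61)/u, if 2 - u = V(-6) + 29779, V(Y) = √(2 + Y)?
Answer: -148885/886669733 + 10*I/886669733 ≈ -0.00016791 + 1.1278e-8*I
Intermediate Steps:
u = -29777 - 2*I (u = 2 - (√(2 - 6) + 29779) = 2 - (√(-4) + 29779) = 2 - (2*I + 29779) = 2 - (29779 + 2*I) = 2 + (-29779 - 2*I) = -29777 - 2*I ≈ -29777.0 - 2.0*I)
P(s(2), -61)/u = 5/(-29777 - 2*I) = 5*((-29777 + 2*I)/886669733) = 5*(-29777 + 2*I)/886669733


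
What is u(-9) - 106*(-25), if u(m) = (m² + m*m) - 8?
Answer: 2804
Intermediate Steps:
u(m) = -8 + 2*m² (u(m) = (m² + m²) - 8 = 2*m² - 8 = -8 + 2*m²)
u(-9) - 106*(-25) = (-8 + 2*(-9)²) - 106*(-25) = (-8 + 2*81) + 2650 = (-8 + 162) + 2650 = 154 + 2650 = 2804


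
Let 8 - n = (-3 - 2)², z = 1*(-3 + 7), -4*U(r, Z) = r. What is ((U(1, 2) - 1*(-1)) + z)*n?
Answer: -323/4 ≈ -80.750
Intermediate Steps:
U(r, Z) = -r/4
z = 4 (z = 1*4 = 4)
n = -17 (n = 8 - (-3 - 2)² = 8 - 1*(-5)² = 8 - 1*25 = 8 - 25 = -17)
((U(1, 2) - 1*(-1)) + z)*n = ((-¼*1 - 1*(-1)) + 4)*(-17) = ((-¼ + 1) + 4)*(-17) = (¾ + 4)*(-17) = (19/4)*(-17) = -323/4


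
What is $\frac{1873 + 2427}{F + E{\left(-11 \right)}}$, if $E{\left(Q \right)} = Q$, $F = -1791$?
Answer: $- \frac{2150}{901} \approx -2.3862$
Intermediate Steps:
$\frac{1873 + 2427}{F + E{\left(-11 \right)}} = \frac{1873 + 2427}{-1791 - 11} = \frac{4300}{-1802} = 4300 \left(- \frac{1}{1802}\right) = - \frac{2150}{901}$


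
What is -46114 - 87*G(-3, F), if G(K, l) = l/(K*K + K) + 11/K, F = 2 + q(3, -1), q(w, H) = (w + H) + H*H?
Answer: -91735/2 ≈ -45868.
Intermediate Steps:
q(w, H) = H + w + H**2 (q(w, H) = (H + w) + H**2 = H + w + H**2)
F = 5 (F = 2 + (-1 + 3 + (-1)**2) = 2 + (-1 + 3 + 1) = 2 + 3 = 5)
G(K, l) = 11/K + l/(K + K**2) (G(K, l) = l/(K**2 + K) + 11/K = l/(K + K**2) + 11/K = 11/K + l/(K + K**2))
-46114 - 87*G(-3, F) = -46114 - 87*(11 + 5 + 11*(-3))/((-3)*(1 - 3)) = -46114 - 87*(-1/3*(11 + 5 - 33)/(-2)) = -46114 - 87*(-1/3*(-1/2)*(-17)) = -46114 - 87*(-17)/6 = -46114 - 1*(-493/2) = -46114 + 493/2 = -91735/2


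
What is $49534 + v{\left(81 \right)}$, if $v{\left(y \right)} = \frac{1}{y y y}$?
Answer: $\frac{26324398495}{531441} \approx 49534.0$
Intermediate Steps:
$v{\left(y \right)} = \frac{1}{y^{3}}$ ($v{\left(y \right)} = \frac{1}{y^{2} y} = \frac{1}{y^{3}}$)
$49534 + v{\left(81 \right)} = 49534 + \frac{1}{531441} = \frac{26324398495}{531441}$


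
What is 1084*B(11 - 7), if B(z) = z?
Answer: 4336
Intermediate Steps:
1084*B(11 - 7) = 1084*(11 - 7) = 1084*4 = 4336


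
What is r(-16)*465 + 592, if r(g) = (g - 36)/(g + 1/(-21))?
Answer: 707284/337 ≈ 2098.8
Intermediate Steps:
r(g) = (-36 + g)/(-1/21 + g) (r(g) = (-36 + g)/(g - 1/21) = (-36 + g)/(-1/21 + g))
r(-16)*465 + 592 = (21*(-36 - 16)/(-1 + 21*(-16)))*465 + 592 = (21*(-52)/(-1 - 336))*465 + 592 = (21*(-52)/(-337))*465 + 592 = (21*(-1/337)*(-52))*465 + 592 = (1092/337)*465 + 592 = 507780/337 + 592 = 707284/337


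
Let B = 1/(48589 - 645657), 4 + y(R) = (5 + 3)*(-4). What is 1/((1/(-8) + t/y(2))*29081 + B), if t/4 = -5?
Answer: 10747224/134565842419 ≈ 7.9866e-5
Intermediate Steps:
t = -20 (t = 4*(-5) = -20)
y(R) = -36 (y(R) = -4 + (5 + 3)*(-4) = -4 + 8*(-4) = -4 - 32 = -36)
B = -1/597068 (B = 1/(-597068) = -1/597068 ≈ -1.6749e-6)
1/((1/(-8) + t/y(2))*29081 + B) = 1/((1/(-8) - 20/(-36))*29081 - 1/597068) = 1/((1*(-1/8) - 20*(-1/36))*29081 - 1/597068) = 1/((-1/8 + 5/9)*29081 - 1/597068) = 1/((31/72)*29081 - 1/597068) = 1/(901511/72 - 1/597068) = 1/(134565842419/10747224) = 10747224/134565842419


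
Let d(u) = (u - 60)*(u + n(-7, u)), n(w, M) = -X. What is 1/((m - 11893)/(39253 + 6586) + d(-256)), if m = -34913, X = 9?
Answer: 45839/3838511054 ≈ 1.1942e-5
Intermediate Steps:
n(w, M) = -9 (n(w, M) = -1*9 = -9)
d(u) = (-60 + u)*(-9 + u) (d(u) = (u - 60)*(u - 9) = (-60 + u)*(-9 + u))
1/((m - 11893)/(39253 + 6586) + d(-256)) = 1/((-34913 - 11893)/(39253 + 6586) + (540 + (-256)² - 69*(-256))) = 1/(-46806/45839 + (540 + 65536 + 17664)) = 1/(-46806*1/45839 + 83740) = 1/(-46806/45839 + 83740) = 1/(3838511054/45839) = 45839/3838511054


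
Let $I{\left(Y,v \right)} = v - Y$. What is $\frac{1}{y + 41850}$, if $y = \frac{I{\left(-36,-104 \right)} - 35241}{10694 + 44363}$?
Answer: $\frac{55057}{2304100141} \approx 2.3895 \cdot 10^{-5}$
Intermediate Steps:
$y = - \frac{35309}{55057}$ ($y = \frac{\left(-104 - -36\right) - 35241}{10694 + 44363} = \frac{\left(-104 + 36\right) - 35241}{55057} = \left(-68 - 35241\right) \frac{1}{55057} = \left(-35309\right) \frac{1}{55057} = - \frac{35309}{55057} \approx -0.64132$)
$\frac{1}{y + 41850} = \frac{1}{- \frac{35309}{55057} + 41850} = \frac{1}{\frac{2304100141}{55057}} = \frac{55057}{2304100141}$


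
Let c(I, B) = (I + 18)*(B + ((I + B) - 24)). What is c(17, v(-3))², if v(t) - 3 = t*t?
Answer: 354025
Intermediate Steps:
v(t) = 3 + t² (v(t) = 3 + t*t = 3 + t²)
c(I, B) = (18 + I)*(-24 + I + 2*B) (c(I, B) = (18 + I)*(B + ((B + I) - 24)) = (18 + I)*(B + (-24 + B + I)) = (18 + I)*(-24 + I + 2*B))
c(17, v(-3))² = (-432 + 17² - 6*17 + 36*(3 + (-3)²) + 2*(3 + (-3)²)*17)² = (-432 + 289 - 102 + 36*(3 + 9) + 2*(3 + 9)*17)² = (-432 + 289 - 102 + 36*12 + 2*12*17)² = (-432 + 289 - 102 + 432 + 408)² = 595² = 354025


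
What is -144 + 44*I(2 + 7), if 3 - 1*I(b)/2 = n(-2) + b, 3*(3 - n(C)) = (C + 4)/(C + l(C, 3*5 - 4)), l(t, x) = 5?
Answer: -8248/9 ≈ -916.44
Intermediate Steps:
n(C) = 3 - (4 + C)/(3*(5 + C)) (n(C) = 3 - (C + 4)/(3*(C + 5)) = 3 - (4 + C)/(3*(5 + C)))
I(b) = 4/9 - 2*b (I(b) = 6 - 2*((41 + 8*(-2))/(3*(5 - 2)) + b) = 6 - 2*((⅓)*(41 - 16)/3 + b) = 6 - 2*((⅓)*(⅓)*25 + b) = 6 - 2*(25/9 + b) = 6 + (-50/9 - 2*b) = 4/9 - 2*b)
-144 + 44*I(2 + 7) = -144 + 44*(4/9 - 2*(2 + 7)) = -144 + 44*(4/9 - 2*9) = -144 + 44*(4/9 - 18) = -144 + 44*(-158/9) = -144 - 6952/9 = -8248/9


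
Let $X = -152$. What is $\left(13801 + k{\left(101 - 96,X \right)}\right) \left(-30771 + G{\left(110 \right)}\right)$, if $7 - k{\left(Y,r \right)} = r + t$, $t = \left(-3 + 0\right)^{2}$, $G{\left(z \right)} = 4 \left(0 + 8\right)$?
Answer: $-428839789$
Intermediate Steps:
$G{\left(z \right)} = 32$ ($G{\left(z \right)} = 4 \cdot 8 = 32$)
$t = 9$ ($t = \left(-3\right)^{2} = 9$)
$k{\left(Y,r \right)} = -2 - r$ ($k{\left(Y,r \right)} = 7 - \left(r + 9\right) = 7 - \left(9 + r\right) = -2 - r$)
$\left(13801 + k{\left(101 - 96,X \right)}\right) \left(-30771 + G{\left(110 \right)}\right) = \left(13801 - -150\right) \left(-30771 + 32\right) = \left(13801 + \left(-2 + 152\right)\right) \left(-30739\right) = \left(13801 + 150\right) \left(-30739\right) = 13951 \left(-30739\right) = -428839789$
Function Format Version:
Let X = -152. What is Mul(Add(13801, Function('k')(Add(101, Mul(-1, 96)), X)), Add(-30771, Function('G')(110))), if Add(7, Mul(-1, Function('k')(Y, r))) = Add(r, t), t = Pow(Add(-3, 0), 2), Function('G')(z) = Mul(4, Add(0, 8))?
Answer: -428839789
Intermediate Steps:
Function('G')(z) = 32 (Function('G')(z) = Mul(4, 8) = 32)
t = 9 (t = Pow(-3, 2) = 9)
Function('k')(Y, r) = Add(-2, Mul(-1, r)) (Function('k')(Y, r) = Add(7, Mul(-1, Add(r, 9))) = Add(7, Mul(-1, Add(9, r))) = Add(7, Add(-9, Mul(-1, r))) = Add(-2, Mul(-1, r)))
Mul(Add(13801, Function('k')(Add(101, Mul(-1, 96)), X)), Add(-30771, Function('G')(110))) = Mul(Add(13801, Add(-2, Mul(-1, -152))), Add(-30771, 32)) = Mul(Add(13801, Add(-2, 152)), -30739) = Mul(Add(13801, 150), -30739) = Mul(13951, -30739) = -428839789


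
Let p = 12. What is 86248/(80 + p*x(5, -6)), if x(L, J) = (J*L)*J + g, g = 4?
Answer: 10781/286 ≈ 37.696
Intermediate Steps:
x(L, J) = 4 + L*J**2 (x(L, J) = (J*L)*J + 4 = L*J**2 + 4 = 4 + L*J**2)
86248/(80 + p*x(5, -6)) = 86248/(80 + 12*(4 + 5*(-6)**2)) = 86248/(80 + 12*(4 + 5*36)) = 86248/(80 + 12*(4 + 180)) = 86248/(80 + 12*184) = 86248/(80 + 2208) = 86248/2288 = 86248*(1/2288) = 10781/286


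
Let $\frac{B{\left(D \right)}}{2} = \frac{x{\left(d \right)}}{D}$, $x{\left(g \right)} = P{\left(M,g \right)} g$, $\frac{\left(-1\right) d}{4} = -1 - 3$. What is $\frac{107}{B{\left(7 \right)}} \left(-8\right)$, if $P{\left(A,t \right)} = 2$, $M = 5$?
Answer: $- \frac{749}{8} \approx -93.625$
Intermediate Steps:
$d = 16$ ($d = - 4 \left(-1 - 3\right) = \left(-4\right) \left(-4\right) = 16$)
$x{\left(g \right)} = 2 g$
$B{\left(D \right)} = \frac{64}{D}$ ($B{\left(D \right)} = 2 \frac{2 \cdot 16}{D} = 2 \frac{32}{D} = \frac{64}{D}$)
$\frac{107}{B{\left(7 \right)}} \left(-8\right) = \frac{107}{64 \cdot \frac{1}{7}} \left(-8\right) = \frac{107}{\frac{64}{7}} \left(-8\right) = 107 \cdot \frac{7}{64} \left(-8\right) = \frac{749}{64} \left(-8\right) = - \frac{749}{8}$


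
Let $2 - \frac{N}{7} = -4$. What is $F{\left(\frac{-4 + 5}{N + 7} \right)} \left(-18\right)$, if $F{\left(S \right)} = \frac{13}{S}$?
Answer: $-11466$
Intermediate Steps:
$N = 42$ ($N = 14 - -28 = 14 + 28 = 42$)
$F{\left(\frac{-4 + 5}{N + 7} \right)} \left(-18\right) = \frac{13}{\left(-4 + 5\right) \frac{1}{42 + 7}} \left(-18\right) = \frac{13}{1 \cdot \frac{1}{49}} \left(-18\right) = 13 \frac{1}{\frac{1}{49}} \left(-18\right) = 13 \cdot 49 \left(-18\right) = 637 \left(-18\right) = -11466$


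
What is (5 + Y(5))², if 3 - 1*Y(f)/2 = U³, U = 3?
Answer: 1849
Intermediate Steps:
Y(f) = -48 (Y(f) = 6 - 2*3³ = 6 - 2*27 = 6 - 54 = -48)
(5 + Y(5))² = (5 - 48)² = (-43)² = 1849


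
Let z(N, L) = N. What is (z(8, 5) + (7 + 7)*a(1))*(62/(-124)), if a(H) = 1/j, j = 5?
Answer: -27/5 ≈ -5.4000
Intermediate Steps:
a(H) = ⅕ (a(H) = 1/5 = ⅕)
(z(8, 5) + (7 + 7)*a(1))*(62/(-124)) = (8 + (7 + 7)*(⅕))*(62/(-124)) = (8 + 14*(⅕))*(62*(-1/124)) = (8 + 14/5)*(-½) = (54/5)*(-½) = -27/5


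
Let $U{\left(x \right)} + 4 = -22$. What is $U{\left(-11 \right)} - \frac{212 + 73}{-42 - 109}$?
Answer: $- \frac{3641}{151} \approx -24.113$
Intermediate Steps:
$U{\left(x \right)} = -26$ ($U{\left(x \right)} = -4 - 22 = -26$)
$U{\left(-11 \right)} - \frac{212 + 73}{-42 - 109} = -26 - \frac{212 + 73}{-42 - 109} = -26 - \frac{285}{-151} = -26 - 285 \left(- \frac{1}{151}\right) = -26 - - \frac{285}{151} = -26 + \frac{285}{151} = - \frac{3641}{151}$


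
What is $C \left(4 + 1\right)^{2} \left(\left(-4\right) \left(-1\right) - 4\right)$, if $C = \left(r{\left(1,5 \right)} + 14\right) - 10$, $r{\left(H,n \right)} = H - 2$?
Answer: $0$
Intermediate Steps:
$r{\left(H,n \right)} = -2 + H$ ($r{\left(H,n \right)} = H - 2 = -2 + H$)
$C = 3$ ($C = \left(\left(-2 + 1\right) + 14\right) - 10 = \left(-1 + 14\right) - 10 = 13 - 10 = 3$)
$C \left(4 + 1\right)^{2} \left(\left(-4\right) \left(-1\right) - 4\right) = 3 \left(4 + 1\right)^{2} \left(\left(-4\right) \left(-1\right) - 4\right) = 3 \cdot 5^{2} \left(4 - 4\right) = 3 \cdot 25 \cdot 0 = 75 \cdot 0 = 0$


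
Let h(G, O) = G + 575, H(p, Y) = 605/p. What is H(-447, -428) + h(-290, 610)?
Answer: 126790/447 ≈ 283.65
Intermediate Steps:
h(G, O) = 575 + G
H(-447, -428) + h(-290, 610) = 605/(-447) + (575 - 290) = 605*(-1/447) + 285 = -605/447 + 285 = 126790/447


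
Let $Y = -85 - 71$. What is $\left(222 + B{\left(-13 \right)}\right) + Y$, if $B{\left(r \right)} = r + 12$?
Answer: $65$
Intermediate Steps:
$B{\left(r \right)} = 12 + r$
$Y = -156$ ($Y = -85 - 71 = -156$)
$\left(222 + B{\left(-13 \right)}\right) + Y = \left(222 + \left(12 - 13\right)\right) - 156 = \left(222 - 1\right) - 156 = 221 - 156 = 65$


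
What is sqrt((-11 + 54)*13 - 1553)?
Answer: I*sqrt(994) ≈ 31.528*I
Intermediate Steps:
sqrt((-11 + 54)*13 - 1553) = sqrt(43*13 - 1553) = sqrt(559 - 1553) = sqrt(-994) = I*sqrt(994)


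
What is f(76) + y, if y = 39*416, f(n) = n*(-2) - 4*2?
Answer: 16064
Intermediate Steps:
f(n) = -8 - 2*n (f(n) = -2*n - 8 = -8 - 2*n)
y = 16224
f(76) + y = (-8 - 2*76) + 16224 = (-8 - 152) + 16224 = -160 + 16224 = 16064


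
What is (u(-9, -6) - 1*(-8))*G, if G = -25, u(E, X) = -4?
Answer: -100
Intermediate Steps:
(u(-9, -6) - 1*(-8))*G = (-4 - 1*(-8))*(-25) = (-4 + 8)*(-25) = 4*(-25) = -100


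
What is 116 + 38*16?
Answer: 724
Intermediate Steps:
116 + 38*16 = 116 + 608 = 724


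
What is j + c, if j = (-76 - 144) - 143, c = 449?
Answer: 86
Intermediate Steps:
j = -363 (j = -220 - 143 = -363)
j + c = -363 + 449 = 86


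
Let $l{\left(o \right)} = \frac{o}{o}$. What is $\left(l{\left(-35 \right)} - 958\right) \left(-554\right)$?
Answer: $530178$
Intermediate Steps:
$l{\left(o \right)} = 1$
$\left(l{\left(-35 \right)} - 958\right) \left(-554\right) = \left(1 - 958\right) \left(-554\right) = \left(-957\right) \left(-554\right) = 530178$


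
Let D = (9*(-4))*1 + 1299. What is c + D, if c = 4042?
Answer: 5305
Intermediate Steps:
D = 1263 (D = -36*1 + 1299 = -36 + 1299 = 1263)
c + D = 4042 + 1263 = 5305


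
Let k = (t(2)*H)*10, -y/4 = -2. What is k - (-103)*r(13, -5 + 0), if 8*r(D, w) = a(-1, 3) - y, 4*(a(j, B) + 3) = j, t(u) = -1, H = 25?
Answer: -12635/32 ≈ -394.84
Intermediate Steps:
a(j, B) = -3 + j/4
y = 8 (y = -4*(-2) = 8)
k = -250 (k = -1*25*10 = -25*10 = -250)
r(D, w) = -45/32 (r(D, w) = ((-3 + (¼)*(-1)) - 1*8)/8 = ((-3 - ¼) - 8)/8 = (-13/4 - 8)/8 = (⅛)*(-45/4) = -45/32)
k - (-103)*r(13, -5 + 0) = -250 - (-103)*(-45)/32 = -250 - 1*4635/32 = -250 - 4635/32 = -12635/32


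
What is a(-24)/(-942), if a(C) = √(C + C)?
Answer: -2*I*√3/471 ≈ -0.0073548*I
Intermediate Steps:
a(C) = √2*√C (a(C) = √(2*C) = √2*√C)
a(-24)/(-942) = (√2*√(-24))/(-942) = (√2*(2*I*√6))*(-1/942) = (4*I*√3)*(-1/942) = -2*I*√3/471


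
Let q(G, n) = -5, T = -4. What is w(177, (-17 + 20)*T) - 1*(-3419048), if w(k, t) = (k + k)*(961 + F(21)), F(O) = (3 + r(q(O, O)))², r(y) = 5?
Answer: 3781898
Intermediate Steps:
F(O) = 64 (F(O) = (3 + 5)² = 8² = 64)
w(k, t) = 2050*k (w(k, t) = (k + k)*(961 + 64) = (2*k)*1025 = 2050*k)
w(177, (-17 + 20)*T) - 1*(-3419048) = 2050*177 - 1*(-3419048) = 362850 + 3419048 = 3781898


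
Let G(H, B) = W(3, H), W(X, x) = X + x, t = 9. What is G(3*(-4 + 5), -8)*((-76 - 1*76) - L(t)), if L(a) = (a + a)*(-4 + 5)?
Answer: -1020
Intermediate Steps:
L(a) = 2*a (L(a) = (2*a)*1 = 2*a)
G(H, B) = 3 + H
G(3*(-4 + 5), -8)*((-76 - 1*76) - L(t)) = (3 + 3*(-4 + 5))*((-76 - 1*76) - 2*9) = (3 + 3*1)*((-76 - 76) - 1*18) = (3 + 3)*(-152 - 18) = 6*(-170) = -1020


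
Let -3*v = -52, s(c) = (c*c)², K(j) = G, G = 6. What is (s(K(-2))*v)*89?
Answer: 1999296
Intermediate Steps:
K(j) = 6
s(c) = c⁴ (s(c) = (c²)² = c⁴)
v = 52/3 (v = -⅓*(-52) = 52/3 ≈ 17.333)
(s(K(-2))*v)*89 = (6⁴*(52/3))*89 = (1296*(52/3))*89 = 22464*89 = 1999296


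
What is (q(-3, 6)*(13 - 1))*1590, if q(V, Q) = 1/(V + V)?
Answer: -3180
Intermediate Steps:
q(V, Q) = 1/(2*V)
(q(-3, 6)*(13 - 1))*1590 = (((½)/(-3))*(13 - 1))*1590 = (((½)*(-⅓))*12)*1590 = -⅙*12*1590 = -2*1590 = -3180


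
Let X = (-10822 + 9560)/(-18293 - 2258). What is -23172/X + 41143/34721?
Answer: -8267179064573/21908951 ≈ -3.7734e+5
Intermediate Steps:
X = 1262/20551 (X = -1262/(-20551) = -1262*(-1/20551) = 1262/20551 ≈ 0.061408)
-23172/X + 41143/34721 = -23172/1262/20551 + 41143/34721 = -23172*20551/1262 + 41143*(1/34721) = -238103886/631 + 41143/34721 = -8267179064573/21908951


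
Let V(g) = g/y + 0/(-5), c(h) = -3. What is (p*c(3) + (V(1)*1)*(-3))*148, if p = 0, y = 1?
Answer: -444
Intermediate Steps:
V(g) = g (V(g) = g/1 + 0/(-5) = g*1 + 0*(-⅕) = g + 0 = g)
(p*c(3) + (V(1)*1)*(-3))*148 = (0*(-3) + (1*1)*(-3))*148 = (0 + 1*(-3))*148 = (0 - 3)*148 = -3*148 = -444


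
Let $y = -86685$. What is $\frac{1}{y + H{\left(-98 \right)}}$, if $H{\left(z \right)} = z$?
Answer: $- \frac{1}{86783} \approx -1.1523 \cdot 10^{-5}$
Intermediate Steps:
$\frac{1}{y + H{\left(-98 \right)}} = \frac{1}{-86685 - 98} = \frac{1}{-86783} = - \frac{1}{86783}$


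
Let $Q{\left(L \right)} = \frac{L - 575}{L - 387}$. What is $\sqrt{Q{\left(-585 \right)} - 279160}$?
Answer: $\frac{i \sqrt{203506770}}{27} \approx 528.35 i$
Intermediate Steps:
$Q{\left(L \right)} = \frac{-575 + L}{-387 + L}$
$\sqrt{Q{\left(-585 \right)} - 279160} = \sqrt{\frac{-575 - 585}{-387 - 585} - 279160} = \sqrt{\frac{1}{-972} \left(-1160\right) - 279160} = \sqrt{\left(- \frac{1}{972}\right) \left(-1160\right) - 279160} = \sqrt{\frac{290}{243} - 279160} = \sqrt{- \frac{67835590}{243}} = \frac{i \sqrt{203506770}}{27}$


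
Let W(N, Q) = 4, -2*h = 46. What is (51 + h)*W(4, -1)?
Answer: 112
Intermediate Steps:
h = -23 (h = -½*46 = -23)
(51 + h)*W(4, -1) = (51 - 23)*4 = 28*4 = 112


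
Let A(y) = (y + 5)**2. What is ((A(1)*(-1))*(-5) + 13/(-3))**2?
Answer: 277729/9 ≈ 30859.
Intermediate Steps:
A(y) = (5 + y)**2
((A(1)*(-1))*(-5) + 13/(-3))**2 = (((5 + 1)**2*(-1))*(-5) + 13/(-3))**2 = ((6**2*(-1))*(-5) + 13*(-1/3))**2 = ((36*(-1))*(-5) - 13/3)**2 = (-36*(-5) - 13/3)**2 = (180 - 13/3)**2 = (527/3)**2 = 277729/9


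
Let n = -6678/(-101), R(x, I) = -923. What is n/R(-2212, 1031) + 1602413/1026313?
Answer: 142528028885/95675976799 ≈ 1.4897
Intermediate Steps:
n = 6678/101 (n = -6678*(-1)/101 = -2226*(-3/101) = 6678/101 ≈ 66.119)
n/R(-2212, 1031) + 1602413/1026313 = (6678/101)/(-923) + 1602413/1026313 = (6678/101)*(-1/923) + 1602413*(1/1026313) = -6678/93223 + 1602413/1026313 = 142528028885/95675976799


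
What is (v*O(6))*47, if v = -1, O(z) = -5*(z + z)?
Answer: 2820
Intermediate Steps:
O(z) = -10*z
(v*O(6))*47 = -(-10)*6*47 = -1*(-60)*47 = 60*47 = 2820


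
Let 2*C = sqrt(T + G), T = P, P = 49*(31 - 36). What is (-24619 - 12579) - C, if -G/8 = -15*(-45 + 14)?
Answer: -37198 - I*sqrt(3965)/2 ≈ -37198.0 - 31.484*I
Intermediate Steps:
G = -3720 (G = -(-120)*(-45 + 14) = -(-120)*(-31) = -8*465 = -3720)
P = -245 (P = 49*(-5) = -245)
T = -245
C = I*sqrt(3965)/2 (C = sqrt(-245 - 3720)/2 = sqrt(-3965)/2 = (I*sqrt(3965))/2 = I*sqrt(3965)/2 ≈ 31.484*I)
(-24619 - 12579) - C = (-24619 - 12579) - I*sqrt(3965)/2 = -37198 - I*sqrt(3965)/2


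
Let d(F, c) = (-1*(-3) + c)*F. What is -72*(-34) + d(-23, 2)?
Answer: 2333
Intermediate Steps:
d(F, c) = F*(3 + c) (d(F, c) = (3 + c)*F = F*(3 + c))
-72*(-34) + d(-23, 2) = -72*(-34) - 23*(3 + 2) = 2448 - 23*5 = 2448 - 115 = 2333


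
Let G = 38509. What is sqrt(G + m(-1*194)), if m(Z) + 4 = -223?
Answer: sqrt(38282) ≈ 195.66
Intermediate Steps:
m(Z) = -227 (m(Z) = -4 - 223 = -227)
sqrt(G + m(-1*194)) = sqrt(38509 - 227) = sqrt(38282)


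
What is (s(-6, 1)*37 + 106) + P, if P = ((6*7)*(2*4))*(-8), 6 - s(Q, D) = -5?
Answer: -2175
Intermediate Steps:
s(Q, D) = 11 (s(Q, D) = 6 - 1*(-5) = 6 + 5 = 11)
P = -2688 (P = (42*8)*(-8) = 336*(-8) = -2688)
(s(-6, 1)*37 + 106) + P = (11*37 + 106) - 2688 = (407 + 106) - 2688 = 513 - 2688 = -2175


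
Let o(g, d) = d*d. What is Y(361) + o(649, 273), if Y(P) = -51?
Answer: 74478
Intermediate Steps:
o(g, d) = d**2
Y(361) + o(649, 273) = -51 + 273**2 = -51 + 74529 = 74478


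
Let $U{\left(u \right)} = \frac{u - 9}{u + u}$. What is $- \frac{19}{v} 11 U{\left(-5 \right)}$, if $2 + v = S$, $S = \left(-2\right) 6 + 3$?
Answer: $\frac{133}{5} \approx 26.6$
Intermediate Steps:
$S = -9$ ($S = -12 + 3 = -9$)
$v = -11$ ($v = -2 - 9 = -11$)
$U{\left(u \right)} = \frac{-9 + u}{2 u}$
$- \frac{19}{v} 11 U{\left(-5 \right)} = - \frac{19}{-11} \cdot 11 \frac{-9 - 5}{2 \left(-5\right)} = \left(-19\right) \left(- \frac{1}{11}\right) 11 \cdot \frac{1}{2} \left(- \frac{1}{5}\right) \left(-14\right) = \frac{19}{11} \cdot 11 \cdot \frac{7}{5} = 19 \cdot \frac{7}{5} = \frac{133}{5}$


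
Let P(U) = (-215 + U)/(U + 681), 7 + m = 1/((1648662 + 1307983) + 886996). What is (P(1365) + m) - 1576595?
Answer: -6199267395808688/3932044743 ≈ -1.5766e+6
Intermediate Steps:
m = -26905486/3843641 (m = -7 + 1/((1648662 + 1307983) + 886996) = -7 + 1/(2956645 + 886996) = -7 + 1/3843641 = -26905486/3843641 ≈ -7.0000)
P(U) = (-215 + U)/(681 + U)
(P(1365) + m) - 1576595 = ((-215 + 1365)/(681 + 1365) - 26905486/3843641) - 1576595 = (1150/2046 - 26905486/3843641) - 1576595 = ((1/2046)*1150 - 26905486/3843641) - 1576595 = (575/1023 - 26905486/3843641) - 1576595 = -25314218603/3932044743 - 1576595 = -6199267395808688/3932044743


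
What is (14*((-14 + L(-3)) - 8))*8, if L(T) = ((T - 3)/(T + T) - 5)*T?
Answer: -1120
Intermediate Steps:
L(T) = T*(-5 + (-3 + T)/(2*T)) (L(T) = ((-3 + T)/((2*T)) - 5)*T = ((-3 + T)*(1/(2*T)) - 5)*T = ((-3 + T)/(2*T) - 5)*T = (-5 + (-3 + T)/(2*T))*T = T*(-5 + (-3 + T)/(2*T)))
(14*((-14 + L(-3)) - 8))*8 = (14*((-14 + (-3/2 - 9/2*(-3))) - 8))*8 = (14*((-14 + (-3/2 + 27/2)) - 8))*8 = (14*((-14 + 12) - 8))*8 = (14*(-2 - 8))*8 = (14*(-10))*8 = -140*8 = -1120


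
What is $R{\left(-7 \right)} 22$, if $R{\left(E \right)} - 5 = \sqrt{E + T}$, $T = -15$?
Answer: $110 + 22 i \sqrt{22} \approx 110.0 + 103.19 i$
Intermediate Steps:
$R{\left(E \right)} = 5 + \sqrt{-15 + E}$ ($R{\left(E \right)} = 5 + \sqrt{E - 15} = 5 + \sqrt{-15 + E}$)
$R{\left(-7 \right)} 22 = \left(5 + \sqrt{-15 - 7}\right) 22 = \left(5 + \sqrt{-22}\right) 22 = \left(5 + i \sqrt{22}\right) 22 = 110 + 22 i \sqrt{22}$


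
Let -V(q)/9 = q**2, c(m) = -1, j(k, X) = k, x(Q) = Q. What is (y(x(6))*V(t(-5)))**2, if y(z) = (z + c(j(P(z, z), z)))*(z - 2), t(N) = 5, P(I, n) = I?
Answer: 20250000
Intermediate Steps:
y(z) = (-1 + z)*(-2 + z) (y(z) = (z - 1)*(z - 2) = (-1 + z)*(-2 + z))
V(q) = -9*q**2
(y(x(6))*V(t(-5)))**2 = ((2 + 6**2 - 3*6)*(-9*5**2))**2 = ((2 + 36 - 18)*(-9*25))**2 = (20*(-225))**2 = (-4500)**2 = 20250000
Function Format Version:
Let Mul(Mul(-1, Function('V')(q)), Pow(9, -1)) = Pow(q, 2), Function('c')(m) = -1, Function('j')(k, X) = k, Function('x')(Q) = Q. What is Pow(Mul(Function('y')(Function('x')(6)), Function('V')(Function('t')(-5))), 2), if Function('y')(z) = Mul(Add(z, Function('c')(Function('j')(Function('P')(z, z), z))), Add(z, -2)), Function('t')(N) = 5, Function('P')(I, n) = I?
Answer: 20250000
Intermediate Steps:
Function('y')(z) = Mul(Add(-1, z), Add(-2, z)) (Function('y')(z) = Mul(Add(z, -1), Add(z, -2)) = Mul(Add(-1, z), Add(-2, z)))
Function('V')(q) = Mul(-9, Pow(q, 2))
Pow(Mul(Function('y')(Function('x')(6)), Function('V')(Function('t')(-5))), 2) = Pow(Mul(Add(2, Pow(6, 2), Mul(-3, 6)), Mul(-9, Pow(5, 2))), 2) = Pow(Mul(Add(2, 36, -18), Mul(-9, 25)), 2) = Pow(Mul(20, -225), 2) = Pow(-4500, 2) = 20250000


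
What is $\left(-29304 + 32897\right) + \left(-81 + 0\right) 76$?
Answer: $-2563$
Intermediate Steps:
$\left(-29304 + 32897\right) + \left(-81 + 0\right) 76 = 3593 - 6156 = -2563$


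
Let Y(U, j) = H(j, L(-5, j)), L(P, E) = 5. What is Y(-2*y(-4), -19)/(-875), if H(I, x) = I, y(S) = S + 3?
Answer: 19/875 ≈ 0.021714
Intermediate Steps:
y(S) = 3 + S
Y(U, j) = j
Y(-2*y(-4), -19)/(-875) = -19/(-875) = -19*(-1/875) = 19/875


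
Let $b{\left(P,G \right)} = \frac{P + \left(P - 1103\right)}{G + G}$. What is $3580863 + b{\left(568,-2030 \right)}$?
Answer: $\frac{14538303747}{4060} \approx 3.5809 \cdot 10^{6}$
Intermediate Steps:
$b{\left(P,G \right)} = \frac{-1103 + 2 P}{2 G}$ ($b{\left(P,G \right)} = \frac{P + \left(-1103 + P\right)}{2 G} = \left(-1103 + 2 P\right) \frac{1}{2 G} = \frac{-1103 + 2 P}{2 G}$)
$3580863 + b{\left(568,-2030 \right)} = 3580863 + \frac{- \frac{1103}{2} + 568}{-2030} = 3580863 - \frac{33}{4060} = \frac{14538303747}{4060}$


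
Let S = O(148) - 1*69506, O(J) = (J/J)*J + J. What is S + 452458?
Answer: 383248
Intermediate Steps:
O(J) = 2*J (O(J) = 1*J + J = J + J = 2*J)
S = -69210 (S = 2*148 - 1*69506 = 296 - 69506 = -69210)
S + 452458 = -69210 + 452458 = 383248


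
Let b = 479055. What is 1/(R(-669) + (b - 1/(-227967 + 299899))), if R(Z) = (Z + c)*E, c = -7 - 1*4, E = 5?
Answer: 71932/34214815459 ≈ 2.1024e-6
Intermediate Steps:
c = -11 (c = -7 - 4 = -11)
R(Z) = -55 + 5*Z (R(Z) = (Z - 11)*5 = (-11 + Z)*5 = -55 + 5*Z)
1/(R(-669) + (b - 1/(-227967 + 299899))) = 1/((-55 + 5*(-669)) + (479055 - 1/(-227967 + 299899))) = 1/((-55 - 3345) + (479055 - 1/71932)) = 1/(-3400 + (479055 - 1*1/71932)) = 1/(-3400 + (479055 - 1/71932)) = 1/(-3400 + 34459384259/71932) = 1/(34214815459/71932) = 71932/34214815459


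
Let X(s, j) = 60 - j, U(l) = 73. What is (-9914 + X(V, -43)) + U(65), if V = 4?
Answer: -9738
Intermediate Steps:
(-9914 + X(V, -43)) + U(65) = (-9914 + (60 - 1*(-43))) + 73 = (-9914 + (60 + 43)) + 73 = (-9914 + 103) + 73 = -9811 + 73 = -9738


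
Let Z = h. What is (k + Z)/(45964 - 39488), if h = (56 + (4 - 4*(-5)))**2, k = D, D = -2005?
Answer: 4395/6476 ≈ 0.67866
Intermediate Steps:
k = -2005
h = 6400 (h = (56 + (4 - 1*(-20)))**2 = (56 + (4 + 20))**2 = (56 + 24)**2 = 80**2 = 6400)
Z = 6400
(k + Z)/(45964 - 39488) = (-2005 + 6400)/(45964 - 39488) = 4395/6476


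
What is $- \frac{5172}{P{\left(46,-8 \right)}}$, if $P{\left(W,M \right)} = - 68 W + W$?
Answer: $\frac{2586}{1541} \approx 1.6781$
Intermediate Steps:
$P{\left(W,M \right)} = - 67 W$
$- \frac{5172}{P{\left(46,-8 \right)}} = - \frac{5172}{\left(-67\right) 46} = - \frac{5172}{-3082} = \left(-5172\right) \left(- \frac{1}{3082}\right) = \frac{2586}{1541}$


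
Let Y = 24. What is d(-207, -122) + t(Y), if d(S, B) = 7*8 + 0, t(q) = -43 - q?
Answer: -11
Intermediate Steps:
d(S, B) = 56 (d(S, B) = 56 + 0 = 56)
d(-207, -122) + t(Y) = 56 + (-43 - 1*24) = 56 + (-43 - 24) = 56 - 67 = -11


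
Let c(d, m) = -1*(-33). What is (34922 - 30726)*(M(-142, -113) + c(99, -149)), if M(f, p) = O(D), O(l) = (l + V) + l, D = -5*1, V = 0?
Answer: 96508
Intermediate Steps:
D = -5
c(d, m) = 33
O(l) = 2*l (O(l) = (l + 0) + l = l + l = 2*l)
M(f, p) = -10 (M(f, p) = 2*(-5) = -10)
(34922 - 30726)*(M(-142, -113) + c(99, -149)) = (34922 - 30726)*(-10 + 33) = 4196*23 = 96508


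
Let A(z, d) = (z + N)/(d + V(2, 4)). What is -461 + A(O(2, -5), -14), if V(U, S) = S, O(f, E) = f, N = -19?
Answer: -4593/10 ≈ -459.30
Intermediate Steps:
A(z, d) = (-19 + z)/(4 + d) (A(z, d) = (z - 19)/(d + 4) = (-19 + z)/(4 + d))
-461 + A(O(2, -5), -14) = -461 + (-19 + 2)/(4 - 14) = -461 - 17/(-10) = -461 - ⅒*(-17) = -461 + 17/10 = -4593/10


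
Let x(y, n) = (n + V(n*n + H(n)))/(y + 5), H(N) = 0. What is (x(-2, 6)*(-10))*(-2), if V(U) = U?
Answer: 280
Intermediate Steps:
x(y, n) = (n + n²)/(5 + y) (x(y, n) = (n + (n*n + 0))/(y + 5) = (n + (n² + 0))/(5 + y) = (n + n²)/(5 + y))
(x(-2, 6)*(-10))*(-2) = ((6*(1 + 6)/(5 - 2))*(-10))*(-2) = ((6*7/3)*(-10))*(-2) = ((6*(⅓)*7)*(-10))*(-2) = (14*(-10))*(-2) = -140*(-2) = 280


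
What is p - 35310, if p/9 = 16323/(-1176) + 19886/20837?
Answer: -289365961485/8168104 ≈ -35426.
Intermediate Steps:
p = -950209245/8168104 (p = 9*(16323/(-1176) + 19886/20837) = 9*(16323*(-1/1176) + 19886*(1/20837)) = 9*(-5441/392 + 19886/20837) = 9*(-105578805/8168104) = -950209245/8168104 ≈ -116.33)
p - 35310 = -950209245/8168104 - 35310 = -289365961485/8168104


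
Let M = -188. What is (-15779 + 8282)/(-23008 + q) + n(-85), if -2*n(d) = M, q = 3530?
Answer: 1838429/19478 ≈ 94.385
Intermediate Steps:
n(d) = 94 (n(d) = -1/2*(-188) = 94)
(-15779 + 8282)/(-23008 + q) + n(-85) = (-15779 + 8282)/(-23008 + 3530) + 94 = -7497/(-19478) + 94 = -7497*(-1/19478) + 94 = 7497/19478 + 94 = 1838429/19478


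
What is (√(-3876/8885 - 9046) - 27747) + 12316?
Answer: -15431 + I*√714154851610/8885 ≈ -15431.0 + 95.113*I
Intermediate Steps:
(√(-3876/8885 - 9046) - 27747) + 12316 = (√(-80377586/8885) - 27747) + 12316 = (I*√714154851610/8885 - 27747) + 12316 = (-27747 + I*√714154851610/8885) + 12316 = -15431 + I*√714154851610/8885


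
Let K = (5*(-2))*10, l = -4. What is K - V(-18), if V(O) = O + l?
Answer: -78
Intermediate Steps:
K = -100 (K = -10*10 = -100)
V(O) = -4 + O (V(O) = O - 4 = -4 + O)
K - V(-18) = -100 - (-4 - 18) = -100 - 1*(-22) = -100 + 22 = -78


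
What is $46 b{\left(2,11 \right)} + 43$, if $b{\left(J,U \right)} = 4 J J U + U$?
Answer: $8645$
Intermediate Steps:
$b{\left(J,U \right)} = U + 4 U J^{2}$ ($b{\left(J,U \right)} = 4 J^{2} U + U = 4 U J^{2} + U = U + 4 U J^{2}$)
$46 b{\left(2,11 \right)} + 43 = 46 \cdot 11 \left(1 + 4 \cdot 2^{2}\right) + 43 = 46 \cdot 11 \left(1 + 4 \cdot 4\right) + 43 = 46 \cdot 11 \left(1 + 16\right) + 43 = 46 \cdot 11 \cdot 17 + 43 = 46 \cdot 187 + 43 = 8602 + 43 = 8645$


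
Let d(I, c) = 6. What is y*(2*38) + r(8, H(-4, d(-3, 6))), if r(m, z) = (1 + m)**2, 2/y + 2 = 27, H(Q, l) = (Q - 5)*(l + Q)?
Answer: 2177/25 ≈ 87.080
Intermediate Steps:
H(Q, l) = (-5 + Q)*(Q + l)
y = 2/25 (y = 2/(-2 + 27) = 2/25 ≈ 0.080000)
y*(2*38) + r(8, H(-4, d(-3, 6))) = 2*(2*38)/25 + (1 + 8)**2 = (2/25)*76 + 9**2 = 152/25 + 81 = 2177/25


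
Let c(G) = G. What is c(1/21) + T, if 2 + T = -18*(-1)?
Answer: 337/21 ≈ 16.048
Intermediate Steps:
T = 16 (T = -2 - 18*(-1) = -2 + 18 = 16)
c(1/21) + T = 1/21 + 16 = 337/21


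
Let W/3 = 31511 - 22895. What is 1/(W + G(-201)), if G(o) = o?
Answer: 1/25647 ≈ 3.8991e-5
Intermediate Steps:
W = 25848 (W = 3*(31511 - 22895) = 3*8616 = 25848)
1/(W + G(-201)) = 1/(25848 - 201) = 1/25647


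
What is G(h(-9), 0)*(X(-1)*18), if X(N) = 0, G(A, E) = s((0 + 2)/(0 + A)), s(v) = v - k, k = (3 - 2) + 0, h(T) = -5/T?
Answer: 0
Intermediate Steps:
k = 1 (k = 1 + 0 = 1)
s(v) = -1 + v (s(v) = v - 1*1 = v - 1 = -1 + v)
G(A, E) = -1 + 2/A (G(A, E) = -1 + (0 + 2)/(0 + A) = -1 + 2/A)
G(h(-9), 0)*(X(-1)*18) = ((2 - (-5)/(-9))/((-5/(-9))))*(0*18) = ((2 - (-5)*(-1)/9)/((-5*(-⅑))))*0 = ((2 - 1*5/9)/(5/9))*0 = (9*(2 - 5/9)/5)*0 = ((9/5)*(13/9))*0 = (13/5)*0 = 0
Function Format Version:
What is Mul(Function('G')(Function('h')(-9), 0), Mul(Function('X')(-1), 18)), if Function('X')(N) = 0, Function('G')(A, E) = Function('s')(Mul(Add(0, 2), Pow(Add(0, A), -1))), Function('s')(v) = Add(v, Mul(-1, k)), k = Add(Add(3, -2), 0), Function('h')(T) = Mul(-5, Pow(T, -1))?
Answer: 0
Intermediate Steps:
k = 1 (k = Add(1, 0) = 1)
Function('s')(v) = Add(-1, v) (Function('s')(v) = Add(v, Mul(-1, 1)) = Add(v, -1) = Add(-1, v))
Function('G')(A, E) = Add(-1, Mul(2, Pow(A, -1))) (Function('G')(A, E) = Add(-1, Mul(Add(0, 2), Pow(Add(0, A), -1))) = Add(-1, Mul(2, Pow(A, -1))))
Mul(Function('G')(Function('h')(-9), 0), Mul(Function('X')(-1), 18)) = Mul(Mul(Pow(Mul(-5, Pow(-9, -1)), -1), Add(2, Mul(-1, Mul(-5, Pow(-9, -1))))), Mul(0, 18)) = Mul(Mul(Pow(Mul(-5, Rational(-1, 9)), -1), Add(2, Mul(-1, Mul(-5, Rational(-1, 9))))), 0) = Mul(Mul(Pow(Rational(5, 9), -1), Add(2, Mul(-1, Rational(5, 9)))), 0) = Mul(Mul(Rational(9, 5), Add(2, Rational(-5, 9))), 0) = Mul(Mul(Rational(9, 5), Rational(13, 9)), 0) = Mul(Rational(13, 5), 0) = 0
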